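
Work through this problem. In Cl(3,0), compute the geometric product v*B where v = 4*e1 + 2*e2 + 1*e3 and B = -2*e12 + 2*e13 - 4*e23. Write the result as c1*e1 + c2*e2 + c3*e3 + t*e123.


vB has grade-1 (vector) and grade-3 (trivector) parts: vB = (v _| B) + (v ^ B).
Vector part <vB>_1:
  e1: -v2*b12 - v3*b13 = -(2)*(-2) - (1)*(2) = 2
  e2: v1*b12 - v3*b23 = (4)*(-2) - (1)*(-4) = -4
  e3: v1*b13 + v2*b23 = (4)*(2) + (2)*(-4) = 0
Trivector part <vB>_3:
  e123: v1*b23 - v2*b13 + v3*b12 = (4)*(-4) - (2)*(2) + (1)*(-2) = -22
vB = 2*e1 - 4*e2 + 0*e3 - 22*e123


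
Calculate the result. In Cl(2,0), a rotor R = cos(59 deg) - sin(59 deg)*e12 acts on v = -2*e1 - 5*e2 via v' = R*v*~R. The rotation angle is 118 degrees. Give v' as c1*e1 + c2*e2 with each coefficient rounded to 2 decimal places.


Rotor R = cos(59deg) - sin(59deg)*e12
Rotation angle theta = 2 * 59 = 118 degrees
v' = R*v*~R rotates v by theta.
cos(118deg) = -0.4695, sin(118deg) = 0.8829
v'_1 = -2*cos(118deg) - (-5)*sin(118deg)
= -2*(-0.4695) - (-5)*0.8829
= 5.35
v'_2 = -2*sin(118deg) + (-5)*cos(118deg)
= -2*0.8829 + (-5)*(-0.4695)
= 0.58
v' = 5.35*e1 + 0.58*e2


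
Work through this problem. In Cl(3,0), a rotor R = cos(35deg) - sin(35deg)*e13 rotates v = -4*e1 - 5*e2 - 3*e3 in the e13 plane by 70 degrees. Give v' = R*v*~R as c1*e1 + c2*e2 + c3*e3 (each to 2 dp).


Rotor R = cos(35deg) - sin(35deg)*e13
Rotation angle theta = 2 * 35 = 70 degrees in the e13 plane (e1 -> e3).
The component perpendicular to the plane (e2) is invariant: v'_2 = v2 = -5.00
cos(70deg) = 0.3420, sin(70deg) = 0.9397
v'_1 = v1*cos(theta) - v3*sin(theta) = -4*0.3420 - (-3)*0.9397 = 1.45
v'_3 = v1*sin(theta) + v3*cos(theta) = -4*0.9397 + (-3)*0.3420 = -4.78
v' = 1.45*e1 - 5.00*e2 - 4.78*e3


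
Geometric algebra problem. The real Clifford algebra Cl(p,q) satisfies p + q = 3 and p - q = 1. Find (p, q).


We need p + q = 3 and p - q = 1.
Adding: 2p = 3 + 1 = 4, so p = 2.
Then q = 3 - 2 = 1.
(p, q) = (2, 1)


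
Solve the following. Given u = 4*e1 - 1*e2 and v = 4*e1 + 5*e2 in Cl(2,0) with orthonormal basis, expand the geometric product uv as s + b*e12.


Expand: (4*e1 - 1*e2)(4*e1 + 5*e2)
= 4*4*e1e1 + 4*5*e1e2 + (-1)*4*e2e1 + (-1)*5*e2e2
Using e1^2 = e2^2 = 1, e2e1 = -e1e2:
Scalar part s = 4*4 + (-1)*5 = 16 + (-5) = 11
Bivector part b = 4*5 - (-1)*4 = 20 - (-4) = 24
uv = 11 + 24*e12


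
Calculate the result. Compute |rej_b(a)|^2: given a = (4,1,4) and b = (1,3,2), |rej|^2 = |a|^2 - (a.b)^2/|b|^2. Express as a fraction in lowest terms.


|a|^2 = 4^2 + 1^2 + 4^2 = 33
|b|^2 = 1^2 + 3^2 + 2^2 = 14
a . b = 4*1 + 1*3 + 4*2 = 15
(a.b)^2 = 15^2 = 225
|rej|^2 = 33 - 225/14
= (462 - 225)/14
= 237/14
In lowest terms: 237/14


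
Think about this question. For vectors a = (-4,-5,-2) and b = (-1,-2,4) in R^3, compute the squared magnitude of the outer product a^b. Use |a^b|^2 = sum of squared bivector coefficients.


a wedge b = (a1*b2 - a2*b1)*e12 + (a1*b3 - a3*b1)*e13 + (a2*b3 - a3*b2)*e23
e12 coeff: (-4)*(-2) - (-5)*(-1) = 8 - 5 = 3
e13 coeff: (-4)*4 - (-2)*(-1) = -16 - 2 = -18
e23 coeff: (-5)*4 - (-2)*(-2) = -20 - 4 = -24
|a wedge b|^2 = 3^2 + (-18)^2 + (-24)^2
= 9 + 324 + 576
= 909


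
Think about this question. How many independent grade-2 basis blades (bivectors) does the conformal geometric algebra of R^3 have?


The conformal model of R^3 uses Cl(4,1) with m = 3 + 2 = 5 generators.
Number of grade-2 blades = C(m, 2) = C(5, 2)
= 5*4/2 = 10


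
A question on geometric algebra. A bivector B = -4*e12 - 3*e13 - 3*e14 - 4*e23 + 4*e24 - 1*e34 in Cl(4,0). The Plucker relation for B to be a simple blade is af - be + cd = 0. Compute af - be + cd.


Plucker relation: af - be + cd
a*f = (-4)*(-1) = 4
b*e = (-3)*4 = -12
c*d = (-3)*(-4) = 12
af - be + cd = 4 - (-12) + 12
= 28


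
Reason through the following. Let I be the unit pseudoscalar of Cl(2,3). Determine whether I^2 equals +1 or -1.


The pseudoscalar I = e1...e_n (product of all n generators) of Cl(p,q) satisfies I^2 = (-1)^(q + n(n-1)/2).
p = 2, q = 3, n = p + q = 5
n(n-1)/2 = 5 * 4 / 2 = 10
Exponent = q + n(n-1)/2 = 3 + 10 = 13
I^2 = (-1)^13 = -1


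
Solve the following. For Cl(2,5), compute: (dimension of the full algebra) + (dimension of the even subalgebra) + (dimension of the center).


n = 2 + 5 = 7
Total dim = 2^7 = 128
Even subalgebra dim = 2^6 = 64
n is odd, so center dim = 2
Sum = 128 + 64 + 2 = 194


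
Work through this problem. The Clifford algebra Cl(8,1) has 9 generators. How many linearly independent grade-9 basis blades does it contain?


Number of grade-k basis blades in Cl(p,q) with n = p + q is C(n, k).
n = 8 + 1 = 9
C(9, 9) = 9! / (9! * 0!)
= 362880 / (362880 * 1)
= 1


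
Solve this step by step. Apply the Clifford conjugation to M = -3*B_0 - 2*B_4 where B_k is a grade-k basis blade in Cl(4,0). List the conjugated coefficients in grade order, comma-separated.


Clifford conjugate sign for grade k: (-1)^(k(k+1)/2)
Grade 0: (-1)^(0*1/2) = (-1)^0 = 1, coeff -3 -> -3
Grade 4: (-1)^(4*5/2) = (-1)^10 = 1, coeff -2 -> -2
Conjugated coefficients: -3, -2


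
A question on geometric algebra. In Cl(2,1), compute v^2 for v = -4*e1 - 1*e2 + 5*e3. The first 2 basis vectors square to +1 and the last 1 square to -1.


v^2 = sum of c_i^2 * e_i^2
Positive signature terms (e_i^2 = +1): (-4)^2 + (-1)^2 = 17
Negative signature terms (e_j^2 = -1): 5^2 = 25
v^2 = 17 - 25 = -8


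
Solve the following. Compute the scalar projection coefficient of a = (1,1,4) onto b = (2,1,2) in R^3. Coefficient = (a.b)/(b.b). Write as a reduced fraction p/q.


Projection coefficient = (a . b) / (b . b)
a . b = 1*2 + 1*1 + 4*2
= 2 + 1 + 8 = 11
b . b = 2^2 + 1^2 + 2^2
= 4 + 1 + 4 = 9
Coefficient = 11/9
In lowest terms: 11/9


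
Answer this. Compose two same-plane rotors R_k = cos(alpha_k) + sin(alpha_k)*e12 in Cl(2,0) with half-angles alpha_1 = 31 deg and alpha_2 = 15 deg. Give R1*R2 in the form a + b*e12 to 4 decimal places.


Same-plane rotors commute and their half-angles add:
R1*R2 = cos(a1 + a2) + sin(a1 + a2)*e12.
a1 + a2 = 31 + 15 = 46 deg
cos(46 deg) = 0.6947
sin(46 deg) = 0.7193
R1*R2 = 0.6947 + 0.7193*e12


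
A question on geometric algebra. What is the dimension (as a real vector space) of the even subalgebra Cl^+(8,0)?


Even subalgebra dimension = 2^(n-1)
n = 8 + 0 = 8
2^(8 - 1) = 2^7 = 128
Verification: sum of C(8,k) for even k = 1 + 28 + 70 + 28 + 1 = 128
Result = 128


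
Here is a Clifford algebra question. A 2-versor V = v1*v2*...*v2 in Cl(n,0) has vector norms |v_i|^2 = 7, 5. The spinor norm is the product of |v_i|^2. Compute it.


Spinor norm N(V) = |v1|^2 * |v2|^2 * ... * |v2|^2
= 7 * 5
Running product: 7, 35
N(V) = 35


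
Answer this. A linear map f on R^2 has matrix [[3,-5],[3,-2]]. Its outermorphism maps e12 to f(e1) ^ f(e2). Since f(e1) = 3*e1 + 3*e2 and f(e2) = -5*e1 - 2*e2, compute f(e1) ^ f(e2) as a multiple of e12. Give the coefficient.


The outermorphism of a linear map f sends e1^e2 to f(e1)^f(e2).
f(e1) = 3*e1 + 3*e2
f(e2) = -5*e1 - 2*e2
f(e1) ^ f(e2) = (3*e1 + 3*e2) ^ (-5*e1 - 2*e2)
= 3*(-2)*e12 + 3*(-5)*e21
= (-6 - (-15))*e12
= 9*e12
Coefficient = 9


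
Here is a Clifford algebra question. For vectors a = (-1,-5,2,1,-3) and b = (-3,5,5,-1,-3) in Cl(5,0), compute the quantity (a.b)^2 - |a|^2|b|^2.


a . b = (-1)*(-3) + (-5)*5 + 2*5 + 1*(-1) + (-3)*(-3)
= 3 + (-25) + 10 + (-1) + 9 = -4
|a|^2 = (-1)^2 + (-5)^2 + 2^2 + 1^2 + (-3)^2 = 40
|b|^2 = (-3)^2 + 5^2 + 5^2 + (-1)^2 + (-3)^2 = 69
(a.b)^2 = (-4)^2 = 16
|a|^2 * |b|^2 = 40 * 69 = 2760
Result = 16 - 2760 = -2744


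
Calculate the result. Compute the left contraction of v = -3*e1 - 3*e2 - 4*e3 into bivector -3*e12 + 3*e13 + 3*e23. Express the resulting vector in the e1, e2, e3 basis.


Left contraction v _| B = <vB>_1 (grade-1 part of the geometric product vB).
Using e1_|e12 = e2, e2_|e12 = -e1, e1_|e13 = e3, e3_|e13 = -e1, e2_|e23 = e3, e3_|e23 = -e2:
e1 coeff: -v2*b12 - v3*b13 = -(-3)*(-3) - (-4)*(3) = 3
e2 coeff: v1*b12 - v3*b23 = (-3)*(-3) - (-4)*(3) = 21
e3 coeff: v1*b13 + v2*b23 = (-3)*(3) + (-3)*(3) = -18
v _| B = 3*e1 + 21*e2 - 18*e3


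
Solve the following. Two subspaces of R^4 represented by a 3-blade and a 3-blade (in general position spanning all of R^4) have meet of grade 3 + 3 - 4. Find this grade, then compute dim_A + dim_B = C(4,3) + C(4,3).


Meet grade = grade(A) + grade(B) - n
= 3 + 3 - 4 = 2
C(4,3) = 4
C(4,3) = 4
dim_A + dim_B = 4 + 4 = 8


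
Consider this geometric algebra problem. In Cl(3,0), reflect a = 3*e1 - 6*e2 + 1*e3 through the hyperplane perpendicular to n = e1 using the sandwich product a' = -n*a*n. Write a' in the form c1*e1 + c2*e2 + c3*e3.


Reflection formula: a' = -n*a*n, with n = e1 (unit vector, n^2 = 1).
For reflection through hyperplane perp to e1:
The component along e1 flips sign, others stay.
a = (3, -6, 1)
a' = (-3, -6, 1)
a' = -3*e1 - 6*e2 + 1*e3


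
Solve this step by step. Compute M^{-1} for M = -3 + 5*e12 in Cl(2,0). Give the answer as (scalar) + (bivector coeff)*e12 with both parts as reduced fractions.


M = -3 + 5*e12, where e12^2 = -1.
Since M commutes with its reverse ~M = a - b*e12, M * ~M = a^2 - b^2*e12^2 = a^2 + b^2.
So M^{-1} = ~M / (a^2 + b^2) = (a - b*e12)/(a^2 + b^2).
a^2 + b^2 = 9 + 25 = 34
Scalar part = -3/34 = -3/34
Bivector coeff = -5/34 = -5/34
M^{-1} = -3/34 - 5/34*e12


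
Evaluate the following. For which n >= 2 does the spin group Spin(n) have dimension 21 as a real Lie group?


dim Spin(n) = dim so(n) = n(n-1)/2.
Solve n(n-1)/2 = 21, i.e. n^2 - n - 42 = 0.
Discriminant = 1 + 8*21 = 169
n = (1 + sqrt(169))/2 = (1 + 13)/2 = 7


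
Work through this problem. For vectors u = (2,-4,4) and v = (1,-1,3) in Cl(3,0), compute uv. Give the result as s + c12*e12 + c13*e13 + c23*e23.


In Cl(3,0): e_i^2 = 1, e_ie_j = -e_je_i for i != j.
Scalar part = u . v = 2*1 + (-4)*(-1) + 4*3
= 2 + 4 + 12 = 18
e12 coeff = 2*(-1) - (-4)*1 = -2 - (-4) = 2
e13 coeff = 2*3 - 4*1 = 6 - 4 = 2
e23 coeff = (-4)*3 - 4*(-1) = -12 - (-4) = -8
uv = 18 + 2*e12 + 2*e13 - 8*e23


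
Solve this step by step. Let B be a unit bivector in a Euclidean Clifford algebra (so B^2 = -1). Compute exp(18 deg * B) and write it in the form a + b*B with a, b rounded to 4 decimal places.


For a unit bivector B with B^2 = -1, the exponential series gives
e^(theta*B) = cos(theta) + sin(theta)*B (the GA analogue of Euler's formula).
theta = 18 degrees = 0.314159 rad
cos(18 deg) = 0.9511
sin(18 deg) = 0.3090
exp(theta*B) = 0.9511 + 0.3090*B


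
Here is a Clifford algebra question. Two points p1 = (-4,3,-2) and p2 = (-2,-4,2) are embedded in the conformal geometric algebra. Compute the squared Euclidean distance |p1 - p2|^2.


p1 - p2 = (-2, 7, -4)
|p1 - p2|^2 = (-2)^2 + 7^2 + (-4)^2
= 4 + 49 + 16
= 69


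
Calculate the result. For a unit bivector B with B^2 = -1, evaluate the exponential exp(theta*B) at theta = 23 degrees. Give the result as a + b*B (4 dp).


For a unit bivector B with B^2 = -1, the exponential series gives
e^(theta*B) = cos(theta) + sin(theta)*B (the GA analogue of Euler's formula).
theta = 23 degrees = 0.401426 rad
cos(23 deg) = 0.9205
sin(23 deg) = 0.3907
exp(theta*B) = 0.9205 + 0.3907*B


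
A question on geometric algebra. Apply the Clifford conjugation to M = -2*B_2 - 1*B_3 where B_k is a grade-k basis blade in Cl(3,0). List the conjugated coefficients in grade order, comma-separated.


Clifford conjugate sign for grade k: (-1)^(k(k+1)/2)
Grade 2: (-1)^(2*3/2) = (-1)^3 = -1, coeff -2 -> 2
Grade 3: (-1)^(3*4/2) = (-1)^6 = 1, coeff -1 -> -1
Conjugated coefficients: 2, -1


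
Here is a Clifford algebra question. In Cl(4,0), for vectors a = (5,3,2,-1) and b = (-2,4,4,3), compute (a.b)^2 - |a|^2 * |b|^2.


a . b = 5*(-2) + 3*4 + 2*4 + (-1)*3
= -10 + 12 + 8 + (-3) = 7
|a|^2 = 5^2 + 3^2 + 2^2 + (-1)^2 = 39
|b|^2 = (-2)^2 + 4^2 + 4^2 + 3^2 = 45
(a.b)^2 = 7^2 = 49
|a|^2 * |b|^2 = 39 * 45 = 1755
Result = 49 - 1755 = -1706


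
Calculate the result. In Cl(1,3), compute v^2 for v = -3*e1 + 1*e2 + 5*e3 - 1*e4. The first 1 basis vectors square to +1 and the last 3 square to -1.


v^2 = sum of c_i^2 * e_i^2
Positive signature terms (e_i^2 = +1): (-3)^2 = 9
Negative signature terms (e_j^2 = -1): 1^2 + 5^2 + (-1)^2 = 27
v^2 = 9 - 27 = -18


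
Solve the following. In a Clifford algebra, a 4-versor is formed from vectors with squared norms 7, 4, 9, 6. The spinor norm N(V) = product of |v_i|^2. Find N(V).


Spinor norm N(V) = |v1|^2 * |v2|^2 * ... * |v4|^2
= 7 * 4 * 9 * 6
Running product: 7, 28, 252, 1512
N(V) = 1512


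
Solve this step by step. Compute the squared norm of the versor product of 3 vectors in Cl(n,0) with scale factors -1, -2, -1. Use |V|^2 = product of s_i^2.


Each vector v_i has |v_i|^2 = s_i^2
Squared scales: (-1)^2 = 1, (-2)^2 = 4, (-1)^2 = 1
|V|^2 = 1 * 4 * 1
= 4


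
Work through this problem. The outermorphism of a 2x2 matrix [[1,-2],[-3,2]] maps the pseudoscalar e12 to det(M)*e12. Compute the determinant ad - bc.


The outermorphism of a linear map f sends e1^e2 to f(e1)^f(e2).
f(e1) = 1*e1 - 3*e2
f(e2) = -2*e1 + 2*e2
f(e1) ^ f(e2) = (1*e1 - 3*e2) ^ (-2*e1 + 2*e2)
= 1*2*e12 + (-3)*(-2)*e21
= (2 - 6)*e12
= -4*e12
Coefficient = -4


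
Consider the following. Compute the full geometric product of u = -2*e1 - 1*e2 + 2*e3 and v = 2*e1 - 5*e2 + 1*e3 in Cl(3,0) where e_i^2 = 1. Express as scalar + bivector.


In Cl(3,0): e_i^2 = 1, e_ie_j = -e_je_i for i != j.
Scalar part = u . v = (-2)*2 + (-1)*(-5) + 2*1
= -4 + 5 + 2 = 3
e12 coeff = (-2)*(-5) - (-1)*2 = 10 - (-2) = 12
e13 coeff = (-2)*1 - 2*2 = -2 - 4 = -6
e23 coeff = (-1)*1 - 2*(-5) = -1 - (-10) = 9
uv = 3 + 12*e12 - 6*e13 + 9*e23


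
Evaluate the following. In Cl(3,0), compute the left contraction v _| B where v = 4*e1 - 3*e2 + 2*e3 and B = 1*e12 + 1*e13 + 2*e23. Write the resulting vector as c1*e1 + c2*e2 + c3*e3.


Left contraction v _| B = <vB>_1 (grade-1 part of the geometric product vB).
Using e1_|e12 = e2, e2_|e12 = -e1, e1_|e13 = e3, e3_|e13 = -e1, e2_|e23 = e3, e3_|e23 = -e2:
e1 coeff: -v2*b12 - v3*b13 = -(-3)*(1) - (2)*(1) = 1
e2 coeff: v1*b12 - v3*b23 = (4)*(1) - (2)*(2) = 0
e3 coeff: v1*b13 + v2*b23 = (4)*(1) + (-3)*(2) = -2
v _| B = 1*e1 + 0*e2 - 2*e3


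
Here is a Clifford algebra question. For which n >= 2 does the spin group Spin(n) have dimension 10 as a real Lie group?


dim Spin(n) = dim so(n) = n(n-1)/2.
Solve n(n-1)/2 = 10, i.e. n^2 - n - 20 = 0.
Discriminant = 1 + 8*10 = 81
n = (1 + sqrt(81))/2 = (1 + 9)/2 = 5


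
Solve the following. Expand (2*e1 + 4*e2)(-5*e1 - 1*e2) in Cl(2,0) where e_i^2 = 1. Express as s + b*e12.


Expand: (2*e1 + 4*e2)(-5*e1 - 1*e2)
= 2*(-5)*e1e1 + 2*(-1)*e1e2 + 4*(-5)*e2e1 + 4*(-1)*e2e2
Using e1^2 = e2^2 = 1, e2e1 = -e1e2:
Scalar part s = 2*(-5) + 4*(-1) = -10 + (-4) = -14
Bivector part b = 2*(-1) - 4*(-5) = -2 - (-20) = 18
uv = -14 + 18*e12


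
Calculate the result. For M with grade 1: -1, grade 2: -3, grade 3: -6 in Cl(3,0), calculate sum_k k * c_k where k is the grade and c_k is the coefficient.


Grade-weighted sum = sum of grade_k * coefficient_k
1*(-1) = -1
2*(-3) = -6
3*(-6) = -18
Total = -1 + (-6) + (-18) = -25


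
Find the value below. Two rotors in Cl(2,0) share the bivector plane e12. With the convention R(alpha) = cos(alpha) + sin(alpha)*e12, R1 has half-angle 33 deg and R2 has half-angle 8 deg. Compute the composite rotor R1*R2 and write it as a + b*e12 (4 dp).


Same-plane rotors commute and their half-angles add:
R1*R2 = cos(a1 + a2) + sin(a1 + a2)*e12.
a1 + a2 = 33 + 8 = 41 deg
cos(41 deg) = 0.7547
sin(41 deg) = 0.6561
R1*R2 = 0.7547 + 0.6561*e12


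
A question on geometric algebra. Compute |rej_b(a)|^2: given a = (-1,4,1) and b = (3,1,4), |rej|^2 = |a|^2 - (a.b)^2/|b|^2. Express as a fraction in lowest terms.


|a|^2 = (-1)^2 + 4^2 + 1^2 = 18
|b|^2 = 3^2 + 1^2 + 4^2 = 26
a . b = (-1)*3 + 4*1 + 1*4 = 5
(a.b)^2 = 5^2 = 25
|rej|^2 = 18 - 25/26
= (468 - 25)/26
= 443/26
In lowest terms: 443/26


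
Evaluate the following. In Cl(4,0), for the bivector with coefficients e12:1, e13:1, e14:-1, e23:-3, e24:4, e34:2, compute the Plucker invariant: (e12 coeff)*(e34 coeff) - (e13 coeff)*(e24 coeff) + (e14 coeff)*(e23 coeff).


Plucker relation: af - be + cd
a*f = 1*2 = 2
b*e = 1*4 = 4
c*d = (-1)*(-3) = 3
af - be + cd = 2 - 4 + 3
= 1


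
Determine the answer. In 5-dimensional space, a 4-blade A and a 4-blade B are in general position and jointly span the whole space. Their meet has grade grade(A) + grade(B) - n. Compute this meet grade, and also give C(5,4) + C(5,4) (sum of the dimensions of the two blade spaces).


Meet grade = grade(A) + grade(B) - n
= 4 + 4 - 5 = 3
C(5,4) = 5
C(5,4) = 5
dim_A + dim_B = 5 + 5 = 10


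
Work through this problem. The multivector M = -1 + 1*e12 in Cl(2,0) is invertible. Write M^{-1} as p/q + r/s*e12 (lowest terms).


M = -1 + 1*e12, where e12^2 = -1.
Since M commutes with its reverse ~M = a - b*e12, M * ~M = a^2 - b^2*e12^2 = a^2 + b^2.
So M^{-1} = ~M / (a^2 + b^2) = (a - b*e12)/(a^2 + b^2).
a^2 + b^2 = 1 + 1 = 2
Scalar part = -1/2 = -1/2
Bivector coeff = -1/2 = -1/2
M^{-1} = -1/2 - 1/2*e12


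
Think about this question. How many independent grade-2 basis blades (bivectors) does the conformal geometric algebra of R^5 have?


The conformal model of R^5 uses Cl(6,1) with m = 5 + 2 = 7 generators.
Number of grade-2 blades = C(m, 2) = C(7, 2)
= 7*6/2 = 21


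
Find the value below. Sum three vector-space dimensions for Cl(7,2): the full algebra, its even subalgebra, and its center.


n = 7 + 2 = 9
Total dim = 2^9 = 512
Even subalgebra dim = 2^8 = 256
n is odd, so center dim = 2
Sum = 512 + 256 + 2 = 770


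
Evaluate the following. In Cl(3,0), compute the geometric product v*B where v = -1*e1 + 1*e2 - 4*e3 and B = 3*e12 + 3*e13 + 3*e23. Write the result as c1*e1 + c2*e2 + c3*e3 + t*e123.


vB has grade-1 (vector) and grade-3 (trivector) parts: vB = (v _| B) + (v ^ B).
Vector part <vB>_1:
  e1: -v2*b12 - v3*b13 = -(1)*(3) - (-4)*(3) = 9
  e2: v1*b12 - v3*b23 = (-1)*(3) - (-4)*(3) = 9
  e3: v1*b13 + v2*b23 = (-1)*(3) + (1)*(3) = 0
Trivector part <vB>_3:
  e123: v1*b23 - v2*b13 + v3*b12 = (-1)*(3) - (1)*(3) + (-4)*(3) = -18
vB = 9*e1 + 9*e2 + 0*e3 - 18*e123


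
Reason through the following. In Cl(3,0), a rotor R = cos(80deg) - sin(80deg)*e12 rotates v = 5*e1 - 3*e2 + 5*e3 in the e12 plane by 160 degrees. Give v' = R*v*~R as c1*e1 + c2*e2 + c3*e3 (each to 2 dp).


Rotor R = cos(80deg) - sin(80deg)*e12
Rotation angle theta = 2 * 80 = 160 degrees in the e12 plane (e1 -> e2).
The component perpendicular to the plane (e3) is invariant: v'_3 = v3 = 5.00
cos(160deg) = -0.9397, sin(160deg) = 0.3420
v'_1 = v1*cos(theta) - v2*sin(theta) = 5*(-0.9397) - (-3)*0.3420 = -3.67
v'_2 = v1*sin(theta) + v2*cos(theta) = 5*0.3420 + (-3)*(-0.9397) = 4.53
v' = -3.67*e1 + 4.53*e2 + 5.00*e3


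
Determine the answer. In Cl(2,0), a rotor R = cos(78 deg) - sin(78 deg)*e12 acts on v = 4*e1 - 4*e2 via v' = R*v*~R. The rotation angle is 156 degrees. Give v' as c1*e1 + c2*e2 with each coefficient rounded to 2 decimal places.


Rotor R = cos(78deg) - sin(78deg)*e12
Rotation angle theta = 2 * 78 = 156 degrees
v' = R*v*~R rotates v by theta.
cos(156deg) = -0.9135, sin(156deg) = 0.4067
v'_1 = 4*cos(156deg) - (-4)*sin(156deg)
= 4*(-0.9135) - (-4)*0.4067
= -2.03
v'_2 = 4*sin(156deg) + (-4)*cos(156deg)
= 4*0.4067 + (-4)*(-0.9135)
= 5.28
v' = -2.03*e1 + 5.28*e2


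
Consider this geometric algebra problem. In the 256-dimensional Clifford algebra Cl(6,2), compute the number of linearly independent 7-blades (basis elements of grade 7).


Number of grade-k basis blades in Cl(p,q) with n = p + q is C(n, k).
n = 6 + 2 = 8
C(8, 7) = 8! / (7! * 1!)
= 40320 / (5040 * 1)
= 8


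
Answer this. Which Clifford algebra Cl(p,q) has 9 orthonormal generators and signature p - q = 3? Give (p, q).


We need p + q = 9 and p - q = 3.
Adding: 2p = 9 + 3 = 12, so p = 6.
Then q = 9 - 6 = 3.
(p, q) = (6, 3)


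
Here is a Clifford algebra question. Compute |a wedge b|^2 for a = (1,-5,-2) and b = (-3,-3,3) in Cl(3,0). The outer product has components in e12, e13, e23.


a wedge b = (a1*b2 - a2*b1)*e12 + (a1*b3 - a3*b1)*e13 + (a2*b3 - a3*b2)*e23
e12 coeff: 1*(-3) - (-5)*(-3) = -3 - 15 = -18
e13 coeff: 1*3 - (-2)*(-3) = 3 - 6 = -3
e23 coeff: (-5)*3 - (-2)*(-3) = -15 - 6 = -21
|a wedge b|^2 = (-18)^2 + (-3)^2 + (-21)^2
= 324 + 9 + 441
= 774


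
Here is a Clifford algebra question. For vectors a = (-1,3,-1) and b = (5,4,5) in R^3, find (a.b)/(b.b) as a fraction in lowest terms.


Projection coefficient = (a . b) / (b . b)
a . b = (-1)*5 + 3*4 + (-1)*5
= -5 + 12 + (-5) = 2
b . b = 5^2 + 4^2 + 5^2
= 25 + 16 + 25 = 66
Coefficient = 2/66
In lowest terms: 1/33


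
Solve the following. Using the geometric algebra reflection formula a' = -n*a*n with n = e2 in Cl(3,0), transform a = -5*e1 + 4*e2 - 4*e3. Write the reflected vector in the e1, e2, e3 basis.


Reflection formula: a' = -n*a*n, with n = e2 (unit vector, n^2 = 1).
For reflection through hyperplane perp to e2:
The component along e2 flips sign, others stay.
a = (-5, 4, -4)
a' = (-5, -4, -4)
a' = -5*e1 - 4*e2 - 4*e3


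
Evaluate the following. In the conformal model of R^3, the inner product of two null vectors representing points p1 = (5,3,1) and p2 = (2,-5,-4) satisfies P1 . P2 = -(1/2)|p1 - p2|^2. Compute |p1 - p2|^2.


p1 - p2 = (3, 8, 5)
|p1 - p2|^2 = 3^2 + 8^2 + 5^2
= 9 + 64 + 25
= 98


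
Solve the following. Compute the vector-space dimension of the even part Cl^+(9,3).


Even subalgebra dimension = 2^(n-1)
n = 9 + 3 = 12
2^(12 - 1) = 2^11 = 2048
Verification: sum of C(12,k) for even k = 1 + 66 + 495 + 924 + 495 + 66 + 1 = 2048
Result = 2048


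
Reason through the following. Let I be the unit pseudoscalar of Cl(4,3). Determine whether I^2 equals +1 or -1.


The pseudoscalar I = e1...e_n (product of all n generators) of Cl(p,q) satisfies I^2 = (-1)^(q + n(n-1)/2).
p = 4, q = 3, n = p + q = 7
n(n-1)/2 = 7 * 6 / 2 = 21
Exponent = q + n(n-1)/2 = 3 + 21 = 24
I^2 = (-1)^24 = +1


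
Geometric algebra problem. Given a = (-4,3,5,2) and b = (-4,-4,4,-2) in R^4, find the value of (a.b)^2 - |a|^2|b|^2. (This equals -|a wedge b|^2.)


a . b = (-4)*(-4) + 3*(-4) + 5*4 + 2*(-2)
= 16 + (-12) + 20 + (-4) = 20
|a|^2 = (-4)^2 + 3^2 + 5^2 + 2^2 = 54
|b|^2 = (-4)^2 + (-4)^2 + 4^2 + (-2)^2 = 52
(a.b)^2 = 20^2 = 400
|a|^2 * |b|^2 = 54 * 52 = 2808
Result = 400 - 2808 = -2408


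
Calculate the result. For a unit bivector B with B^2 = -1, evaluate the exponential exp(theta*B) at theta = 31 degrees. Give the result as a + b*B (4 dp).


For a unit bivector B with B^2 = -1, the exponential series gives
e^(theta*B) = cos(theta) + sin(theta)*B (the GA analogue of Euler's formula).
theta = 31 degrees = 0.541052 rad
cos(31 deg) = 0.8572
sin(31 deg) = 0.5150
exp(theta*B) = 0.8572 + 0.5150*B


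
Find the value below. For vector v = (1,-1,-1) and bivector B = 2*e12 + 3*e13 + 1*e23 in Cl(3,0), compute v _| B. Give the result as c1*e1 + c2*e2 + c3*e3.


Left contraction v _| B = <vB>_1 (grade-1 part of the geometric product vB).
Using e1_|e12 = e2, e2_|e12 = -e1, e1_|e13 = e3, e3_|e13 = -e1, e2_|e23 = e3, e3_|e23 = -e2:
e1 coeff: -v2*b12 - v3*b13 = -(-1)*(2) - (-1)*(3) = 5
e2 coeff: v1*b12 - v3*b23 = (1)*(2) - (-1)*(1) = 3
e3 coeff: v1*b13 + v2*b23 = (1)*(3) + (-1)*(1) = 2
v _| B = 5*e1 + 3*e2 + 2*e3


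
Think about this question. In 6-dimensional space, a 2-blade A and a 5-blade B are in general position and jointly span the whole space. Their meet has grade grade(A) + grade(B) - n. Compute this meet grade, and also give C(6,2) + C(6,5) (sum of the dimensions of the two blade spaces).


Meet grade = grade(A) + grade(B) - n
= 2 + 5 - 6 = 1
C(6,2) = 15
C(6,5) = 6
dim_A + dim_B = 15 + 6 = 21


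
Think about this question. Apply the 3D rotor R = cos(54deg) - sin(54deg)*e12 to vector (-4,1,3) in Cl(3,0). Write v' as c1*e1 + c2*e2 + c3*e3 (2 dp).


Rotor R = cos(54deg) - sin(54deg)*e12
Rotation angle theta = 2 * 54 = 108 degrees in the e12 plane (e1 -> e2).
The component perpendicular to the plane (e3) is invariant: v'_3 = v3 = 3.00
cos(108deg) = -0.3090, sin(108deg) = 0.9511
v'_1 = v1*cos(theta) - v2*sin(theta) = -4*(-0.3090) - 1*0.9511 = 0.29
v'_2 = v1*sin(theta) + v2*cos(theta) = -4*0.9511 + 1*(-0.3090) = -4.11
v' = 0.29*e1 - 4.11*e2 + 3.00*e3


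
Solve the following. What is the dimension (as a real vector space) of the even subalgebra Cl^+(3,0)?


Even subalgebra dimension = 2^(n-1)
n = 3 + 0 = 3
2^(3 - 1) = 2^2 = 4
Verification: sum of C(3,k) for even k = 1 + 3 = 4
Result = 4


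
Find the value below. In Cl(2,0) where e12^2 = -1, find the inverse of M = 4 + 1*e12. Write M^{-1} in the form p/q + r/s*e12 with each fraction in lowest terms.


M = 4 + 1*e12, where e12^2 = -1.
Since M commutes with its reverse ~M = a - b*e12, M * ~M = a^2 - b^2*e12^2 = a^2 + b^2.
So M^{-1} = ~M / (a^2 + b^2) = (a - b*e12)/(a^2 + b^2).
a^2 + b^2 = 16 + 1 = 17
Scalar part = 4/17 = 4/17
Bivector coeff = -1/17 = -1/17
M^{-1} = 4/17 - 1/17*e12


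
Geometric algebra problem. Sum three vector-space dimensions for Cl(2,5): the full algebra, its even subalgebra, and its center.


n = 2 + 5 = 7
Total dim = 2^7 = 128
Even subalgebra dim = 2^6 = 64
n is odd, so center dim = 2
Sum = 128 + 64 + 2 = 194


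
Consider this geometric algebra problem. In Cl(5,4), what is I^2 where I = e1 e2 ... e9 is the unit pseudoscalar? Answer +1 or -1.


The pseudoscalar I = e1...e_n (product of all n generators) of Cl(p,q) satisfies I^2 = (-1)^(q + n(n-1)/2).
p = 5, q = 4, n = p + q = 9
n(n-1)/2 = 9 * 8 / 2 = 36
Exponent = q + n(n-1)/2 = 4 + 36 = 40
I^2 = (-1)^40 = +1


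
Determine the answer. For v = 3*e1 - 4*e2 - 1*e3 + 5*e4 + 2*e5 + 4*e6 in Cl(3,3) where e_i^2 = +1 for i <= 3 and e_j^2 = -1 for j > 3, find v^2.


v^2 = sum of c_i^2 * e_i^2
Positive signature terms (e_i^2 = +1): 3^2 + (-4)^2 + (-1)^2 = 26
Negative signature terms (e_j^2 = -1): 5^2 + 2^2 + 4^2 = 45
v^2 = 26 - 45 = -19


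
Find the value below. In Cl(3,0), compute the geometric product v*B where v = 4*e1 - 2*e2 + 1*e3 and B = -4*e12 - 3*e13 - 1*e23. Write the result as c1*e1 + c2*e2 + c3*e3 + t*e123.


vB has grade-1 (vector) and grade-3 (trivector) parts: vB = (v _| B) + (v ^ B).
Vector part <vB>_1:
  e1: -v2*b12 - v3*b13 = -(-2)*(-4) - (1)*(-3) = -5
  e2: v1*b12 - v3*b23 = (4)*(-4) - (1)*(-1) = -15
  e3: v1*b13 + v2*b23 = (4)*(-3) + (-2)*(-1) = -10
Trivector part <vB>_3:
  e123: v1*b23 - v2*b13 + v3*b12 = (4)*(-1) - (-2)*(-3) + (1)*(-4) = -14
vB = -5*e1 - 15*e2 - 10*e3 - 14*e123


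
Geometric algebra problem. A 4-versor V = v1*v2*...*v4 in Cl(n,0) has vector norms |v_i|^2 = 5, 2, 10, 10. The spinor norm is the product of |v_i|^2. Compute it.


Spinor norm N(V) = |v1|^2 * |v2|^2 * ... * |v4|^2
= 5 * 2 * 10 * 10
Running product: 5, 10, 100, 1000
N(V) = 1000


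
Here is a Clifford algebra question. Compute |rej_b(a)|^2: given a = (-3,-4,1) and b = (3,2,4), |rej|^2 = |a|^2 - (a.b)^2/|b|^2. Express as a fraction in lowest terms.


|a|^2 = (-3)^2 + (-4)^2 + 1^2 = 26
|b|^2 = 3^2 + 2^2 + 4^2 = 29
a . b = (-3)*3 + (-4)*2 + 1*4 = -13
(a.b)^2 = (-13)^2 = 169
|rej|^2 = 26 - 169/29
= (754 - 169)/29
= 585/29
In lowest terms: 585/29


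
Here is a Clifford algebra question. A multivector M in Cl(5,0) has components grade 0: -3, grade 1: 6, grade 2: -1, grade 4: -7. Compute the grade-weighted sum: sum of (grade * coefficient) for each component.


Grade-weighted sum = sum of grade_k * coefficient_k
0*(-3) = 0
1*6 = 6
2*(-1) = -2
4*(-7) = -28
Total = 0 + 6 + (-2) + (-28) = -24


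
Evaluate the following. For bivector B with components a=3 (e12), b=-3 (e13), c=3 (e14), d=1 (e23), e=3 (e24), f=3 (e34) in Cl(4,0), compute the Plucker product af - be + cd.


Plucker relation: af - be + cd
a*f = 3*3 = 9
b*e = (-3)*3 = -9
c*d = 3*1 = 3
af - be + cd = 9 - (-9) + 3
= 21


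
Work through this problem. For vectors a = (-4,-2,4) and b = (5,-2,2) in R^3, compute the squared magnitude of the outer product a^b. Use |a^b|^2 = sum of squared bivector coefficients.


a wedge b = (a1*b2 - a2*b1)*e12 + (a1*b3 - a3*b1)*e13 + (a2*b3 - a3*b2)*e23
e12 coeff: (-4)*(-2) - (-2)*5 = 8 - (-10) = 18
e13 coeff: (-4)*2 - 4*5 = -8 - 20 = -28
e23 coeff: (-2)*2 - 4*(-2) = -4 - (-8) = 4
|a wedge b|^2 = 18^2 + (-28)^2 + 4^2
= 324 + 784 + 16
= 1124


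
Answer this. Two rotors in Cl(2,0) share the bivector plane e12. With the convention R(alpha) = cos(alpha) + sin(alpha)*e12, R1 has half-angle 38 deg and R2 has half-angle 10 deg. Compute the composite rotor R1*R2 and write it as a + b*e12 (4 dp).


Same-plane rotors commute and their half-angles add:
R1*R2 = cos(a1 + a2) + sin(a1 + a2)*e12.
a1 + a2 = 38 + 10 = 48 deg
cos(48 deg) = 0.6691
sin(48 deg) = 0.7431
R1*R2 = 0.6691 + 0.7431*e12


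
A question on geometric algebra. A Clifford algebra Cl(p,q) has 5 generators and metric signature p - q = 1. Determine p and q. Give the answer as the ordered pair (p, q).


We need p + q = 5 and p - q = 1.
Adding: 2p = 5 + 1 = 6, so p = 3.
Then q = 5 - 3 = 2.
(p, q) = (3, 2)


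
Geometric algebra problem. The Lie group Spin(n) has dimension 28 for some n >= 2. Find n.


dim Spin(n) = dim so(n) = n(n-1)/2.
Solve n(n-1)/2 = 28, i.e. n^2 - n - 56 = 0.
Discriminant = 1 + 8*28 = 225
n = (1 + sqrt(225))/2 = (1 + 15)/2 = 8


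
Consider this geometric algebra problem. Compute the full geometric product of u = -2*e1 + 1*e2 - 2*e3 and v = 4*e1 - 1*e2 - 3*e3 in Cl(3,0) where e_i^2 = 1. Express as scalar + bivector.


In Cl(3,0): e_i^2 = 1, e_ie_j = -e_je_i for i != j.
Scalar part = u . v = (-2)*4 + 1*(-1) + (-2)*(-3)
= -8 + (-1) + 6 = -3
e12 coeff = (-2)*(-1) - 1*4 = 2 - 4 = -2
e13 coeff = (-2)*(-3) - (-2)*4 = 6 - (-8) = 14
e23 coeff = 1*(-3) - (-2)*(-1) = -3 - 2 = -5
uv = -3 - 2*e12 + 14*e13 - 5*e23


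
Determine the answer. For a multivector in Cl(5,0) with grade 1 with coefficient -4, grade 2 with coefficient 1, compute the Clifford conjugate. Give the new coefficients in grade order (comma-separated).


Clifford conjugate sign for grade k: (-1)^(k(k+1)/2)
Grade 1: (-1)^(1*2/2) = (-1)^1 = -1, coeff -4 -> 4
Grade 2: (-1)^(2*3/2) = (-1)^3 = -1, coeff 1 -> -1
Conjugated coefficients: 4, -1


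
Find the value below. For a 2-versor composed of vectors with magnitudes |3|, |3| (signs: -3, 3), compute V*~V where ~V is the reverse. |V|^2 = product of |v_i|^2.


Each vector v_i has |v_i|^2 = s_i^2
Squared scales: (-3)^2 = 9, 3^2 = 9
|V|^2 = 9 * 9
= 81


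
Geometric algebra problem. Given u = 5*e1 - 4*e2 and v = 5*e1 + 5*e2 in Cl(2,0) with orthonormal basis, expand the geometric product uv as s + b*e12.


Expand: (5*e1 - 4*e2)(5*e1 + 5*e2)
= 5*5*e1e1 + 5*5*e1e2 + (-4)*5*e2e1 + (-4)*5*e2e2
Using e1^2 = e2^2 = 1, e2e1 = -e1e2:
Scalar part s = 5*5 + (-4)*5 = 25 + (-20) = 5
Bivector part b = 5*5 - (-4)*5 = 25 - (-20) = 45
uv = 5 + 45*e12


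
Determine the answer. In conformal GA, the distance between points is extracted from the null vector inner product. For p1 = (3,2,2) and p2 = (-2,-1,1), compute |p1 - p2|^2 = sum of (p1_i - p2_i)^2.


p1 - p2 = (5, 3, 1)
|p1 - p2|^2 = 5^2 + 3^2 + 1^2
= 25 + 9 + 1
= 35


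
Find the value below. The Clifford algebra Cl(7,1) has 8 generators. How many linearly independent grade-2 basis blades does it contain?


Number of grade-k basis blades in Cl(p,q) with n = p + q is C(n, k).
n = 7 + 1 = 8
C(8, 2) = 8! / (2! * 6!)
= 40320 / (2 * 720)
= 28


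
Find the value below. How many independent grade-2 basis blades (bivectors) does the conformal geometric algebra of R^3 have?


The conformal model of R^3 uses Cl(4,1) with m = 3 + 2 = 5 generators.
Number of grade-2 blades = C(m, 2) = C(5, 2)
= 5*4/2 = 10


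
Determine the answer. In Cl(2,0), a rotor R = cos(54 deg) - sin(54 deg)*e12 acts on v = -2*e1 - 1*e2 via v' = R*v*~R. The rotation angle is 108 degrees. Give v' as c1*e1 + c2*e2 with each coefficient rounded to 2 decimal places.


Rotor R = cos(54deg) - sin(54deg)*e12
Rotation angle theta = 2 * 54 = 108 degrees
v' = R*v*~R rotates v by theta.
cos(108deg) = -0.3090, sin(108deg) = 0.9511
v'_1 = -2*cos(108deg) - (-1)*sin(108deg)
= -2*(-0.3090) - (-1)*0.9511
= 1.57
v'_2 = -2*sin(108deg) + (-1)*cos(108deg)
= -2*0.9511 + (-1)*(-0.3090)
= -1.59
v' = 1.57*e1 - 1.59*e2


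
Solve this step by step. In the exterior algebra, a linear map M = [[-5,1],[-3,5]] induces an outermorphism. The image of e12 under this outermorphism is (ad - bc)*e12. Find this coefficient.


The outermorphism of a linear map f sends e1^e2 to f(e1)^f(e2).
f(e1) = -5*e1 - 3*e2
f(e2) = 1*e1 + 5*e2
f(e1) ^ f(e2) = (-5*e1 - 3*e2) ^ (1*e1 + 5*e2)
= (-5)*5*e12 + (-3)*1*e21
= (-25 - (-3))*e12
= -22*e12
Coefficient = -22


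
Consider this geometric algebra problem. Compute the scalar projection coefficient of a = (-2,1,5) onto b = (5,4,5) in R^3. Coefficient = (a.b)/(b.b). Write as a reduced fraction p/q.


Projection coefficient = (a . b) / (b . b)
a . b = (-2)*5 + 1*4 + 5*5
= -10 + 4 + 25 = 19
b . b = 5^2 + 4^2 + 5^2
= 25 + 16 + 25 = 66
Coefficient = 19/66
In lowest terms: 19/66


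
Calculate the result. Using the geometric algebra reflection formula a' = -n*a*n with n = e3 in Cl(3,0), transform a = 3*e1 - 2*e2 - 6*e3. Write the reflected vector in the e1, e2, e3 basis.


Reflection formula: a' = -n*a*n, with n = e3 (unit vector, n^2 = 1).
For reflection through hyperplane perp to e3:
The component along e3 flips sign, others stay.
a = (3, -2, -6)
a' = (3, -2, 6)
a' = 3*e1 - 2*e2 + 6*e3


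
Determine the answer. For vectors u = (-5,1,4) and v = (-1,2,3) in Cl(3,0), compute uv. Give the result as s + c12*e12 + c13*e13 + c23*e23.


In Cl(3,0): e_i^2 = 1, e_ie_j = -e_je_i for i != j.
Scalar part = u . v = (-5)*(-1) + 1*2 + 4*3
= 5 + 2 + 12 = 19
e12 coeff = (-5)*2 - 1*(-1) = -10 - (-1) = -9
e13 coeff = (-5)*3 - 4*(-1) = -15 - (-4) = -11
e23 coeff = 1*3 - 4*2 = 3 - 8 = -5
uv = 19 - 9*e12 - 11*e13 - 5*e23


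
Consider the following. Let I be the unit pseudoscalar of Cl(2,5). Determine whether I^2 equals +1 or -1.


The pseudoscalar I = e1...e_n (product of all n generators) of Cl(p,q) satisfies I^2 = (-1)^(q + n(n-1)/2).
p = 2, q = 5, n = p + q = 7
n(n-1)/2 = 7 * 6 / 2 = 21
Exponent = q + n(n-1)/2 = 5 + 21 = 26
I^2 = (-1)^26 = +1


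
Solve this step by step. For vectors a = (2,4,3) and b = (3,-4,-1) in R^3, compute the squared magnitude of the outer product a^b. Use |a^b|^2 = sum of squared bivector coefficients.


a wedge b = (a1*b2 - a2*b1)*e12 + (a1*b3 - a3*b1)*e13 + (a2*b3 - a3*b2)*e23
e12 coeff: 2*(-4) - 4*3 = -8 - 12 = -20
e13 coeff: 2*(-1) - 3*3 = -2 - 9 = -11
e23 coeff: 4*(-1) - 3*(-4) = -4 - (-12) = 8
|a wedge b|^2 = (-20)^2 + (-11)^2 + 8^2
= 400 + 121 + 64
= 585


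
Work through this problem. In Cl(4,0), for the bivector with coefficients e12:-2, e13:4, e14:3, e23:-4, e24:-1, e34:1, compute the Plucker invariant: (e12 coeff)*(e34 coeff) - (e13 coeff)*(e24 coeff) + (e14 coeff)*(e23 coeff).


Plucker relation: af - be + cd
a*f = (-2)*1 = -2
b*e = 4*(-1) = -4
c*d = 3*(-4) = -12
af - be + cd = -2 - (-4) + (-12)
= -10


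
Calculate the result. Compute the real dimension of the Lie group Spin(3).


Spin(n) double-covers SO(n); both have Lie algebra so(n) of dimension n(n-1)/2.
n = 3
n(n-1) = 3 * 2 = 6
dim Spin(3) = 6/2 = 3


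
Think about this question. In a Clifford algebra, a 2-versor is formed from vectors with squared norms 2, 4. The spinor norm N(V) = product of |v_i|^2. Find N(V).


Spinor norm N(V) = |v1|^2 * |v2|^2 * ... * |v2|^2
= 2 * 4
Running product: 2, 8
N(V) = 8


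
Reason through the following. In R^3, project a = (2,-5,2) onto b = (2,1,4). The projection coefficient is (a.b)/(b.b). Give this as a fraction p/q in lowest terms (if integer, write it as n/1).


Projection coefficient = (a . b) / (b . b)
a . b = 2*2 + (-5)*1 + 2*4
= 4 + (-5) + 8 = 7
b . b = 2^2 + 1^2 + 4^2
= 4 + 1 + 16 = 21
Coefficient = 7/21
In lowest terms: 1/3


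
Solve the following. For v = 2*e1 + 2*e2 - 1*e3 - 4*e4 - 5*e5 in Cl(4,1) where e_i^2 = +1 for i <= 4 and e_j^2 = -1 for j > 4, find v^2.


v^2 = sum of c_i^2 * e_i^2
Positive signature terms (e_i^2 = +1): 2^2 + 2^2 + (-1)^2 + (-4)^2 = 25
Negative signature terms (e_j^2 = -1): (-5)^2 = 25
v^2 = 25 - 25 = 0


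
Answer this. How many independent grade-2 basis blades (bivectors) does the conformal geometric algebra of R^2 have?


The conformal model of R^2 uses Cl(3,1) with m = 2 + 2 = 4 generators.
Number of grade-2 blades = C(m, 2) = C(4, 2)
= 4*3/2 = 6


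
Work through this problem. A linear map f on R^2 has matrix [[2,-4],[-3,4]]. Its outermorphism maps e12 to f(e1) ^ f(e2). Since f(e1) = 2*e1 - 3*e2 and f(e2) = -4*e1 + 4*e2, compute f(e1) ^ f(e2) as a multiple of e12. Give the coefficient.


The outermorphism of a linear map f sends e1^e2 to f(e1)^f(e2).
f(e1) = 2*e1 - 3*e2
f(e2) = -4*e1 + 4*e2
f(e1) ^ f(e2) = (2*e1 - 3*e2) ^ (-4*e1 + 4*e2)
= 2*4*e12 + (-3)*(-4)*e21
= (8 - 12)*e12
= -4*e12
Coefficient = -4


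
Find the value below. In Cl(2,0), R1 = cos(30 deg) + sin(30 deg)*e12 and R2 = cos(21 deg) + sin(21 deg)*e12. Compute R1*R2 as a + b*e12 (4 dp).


Same-plane rotors commute and their half-angles add:
R1*R2 = cos(a1 + a2) + sin(a1 + a2)*e12.
a1 + a2 = 30 + 21 = 51 deg
cos(51 deg) = 0.6293
sin(51 deg) = 0.7771
R1*R2 = 0.6293 + 0.7771*e12


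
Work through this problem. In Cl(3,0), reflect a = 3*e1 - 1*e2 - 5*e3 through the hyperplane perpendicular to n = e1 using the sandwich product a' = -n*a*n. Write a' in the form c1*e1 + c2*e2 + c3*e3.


Reflection formula: a' = -n*a*n, with n = e1 (unit vector, n^2 = 1).
For reflection through hyperplane perp to e1:
The component along e1 flips sign, others stay.
a = (3, -1, -5)
a' = (-3, -1, -5)
a' = -3*e1 - 1*e2 - 5*e3


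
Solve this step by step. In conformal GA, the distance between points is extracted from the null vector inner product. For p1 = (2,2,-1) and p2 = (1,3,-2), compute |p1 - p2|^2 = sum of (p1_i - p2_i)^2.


p1 - p2 = (1, -1, 1)
|p1 - p2|^2 = 1^2 + (-1)^2 + 1^2
= 1 + 1 + 1
= 3


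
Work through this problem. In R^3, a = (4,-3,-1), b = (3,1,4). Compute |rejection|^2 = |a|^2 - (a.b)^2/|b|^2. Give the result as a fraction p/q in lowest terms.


|a|^2 = 4^2 + (-3)^2 + (-1)^2 = 26
|b|^2 = 3^2 + 1^2 + 4^2 = 26
a . b = 4*3 + (-3)*1 + (-1)*4 = 5
(a.b)^2 = 5^2 = 25
|rej|^2 = 26 - 25/26
= (676 - 25)/26
= 651/26
In lowest terms: 651/26


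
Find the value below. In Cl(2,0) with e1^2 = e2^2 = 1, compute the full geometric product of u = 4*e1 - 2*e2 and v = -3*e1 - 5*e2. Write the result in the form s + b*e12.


Expand: (4*e1 - 2*e2)(-3*e1 - 5*e2)
= 4*(-3)*e1e1 + 4*(-5)*e1e2 + (-2)*(-3)*e2e1 + (-2)*(-5)*e2e2
Using e1^2 = e2^2 = 1, e2e1 = -e1e2:
Scalar part s = 4*(-3) + (-2)*(-5) = -12 + 10 = -2
Bivector part b = 4*(-5) - (-2)*(-3) = -20 - 6 = -26
uv = -2 - 26*e12


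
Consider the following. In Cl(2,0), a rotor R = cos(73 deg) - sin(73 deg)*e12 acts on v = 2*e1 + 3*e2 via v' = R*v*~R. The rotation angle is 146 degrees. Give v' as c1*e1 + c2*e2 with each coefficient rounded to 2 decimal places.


Rotor R = cos(73deg) - sin(73deg)*e12
Rotation angle theta = 2 * 73 = 146 degrees
v' = R*v*~R rotates v by theta.
cos(146deg) = -0.8290, sin(146deg) = 0.5592
v'_1 = 2*cos(146deg) - 3*sin(146deg)
= 2*(-0.8290) - 3*0.5592
= -3.34
v'_2 = 2*sin(146deg) + 3*cos(146deg)
= 2*0.5592 + 3*(-0.8290)
= -1.37
v' = -3.34*e1 - 1.37*e2


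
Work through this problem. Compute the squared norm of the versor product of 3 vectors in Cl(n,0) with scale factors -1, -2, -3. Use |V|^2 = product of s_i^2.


Each vector v_i has |v_i|^2 = s_i^2
Squared scales: (-1)^2 = 1, (-2)^2 = 4, (-3)^2 = 9
|V|^2 = 1 * 4 * 9
= 36


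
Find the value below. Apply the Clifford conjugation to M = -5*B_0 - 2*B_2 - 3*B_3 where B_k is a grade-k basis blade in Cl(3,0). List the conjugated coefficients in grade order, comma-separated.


Clifford conjugate sign for grade k: (-1)^(k(k+1)/2)
Grade 0: (-1)^(0*1/2) = (-1)^0 = 1, coeff -5 -> -5
Grade 2: (-1)^(2*3/2) = (-1)^3 = -1, coeff -2 -> 2
Grade 3: (-1)^(3*4/2) = (-1)^6 = 1, coeff -3 -> -3
Conjugated coefficients: -5, 2, -3
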